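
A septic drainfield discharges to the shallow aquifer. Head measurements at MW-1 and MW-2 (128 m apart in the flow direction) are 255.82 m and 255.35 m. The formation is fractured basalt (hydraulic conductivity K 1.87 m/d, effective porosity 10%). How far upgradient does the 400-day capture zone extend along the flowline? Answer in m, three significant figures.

27.5 m

Hydraulic gradient i = (255.82 − 255.35) / 128 = 0.47 / 128 = 0.003672
Specific discharge q = 1.87 × 0.003672 = 0.006866 m/d
v = Ki/n = 1.87·0.003672/0.10 = 0.06866 m/d
L = v × T = 0.06866 × 400 = 27.47 m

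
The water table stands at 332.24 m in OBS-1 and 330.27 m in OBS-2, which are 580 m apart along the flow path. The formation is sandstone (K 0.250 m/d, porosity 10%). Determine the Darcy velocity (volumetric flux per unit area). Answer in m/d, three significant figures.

8.49e-4 m/d

Hydraulic gradient i = (332.24 − 330.27) / 580 = 1.97 / 580 = 0.003397
Specific discharge q = 0.250 × 0.003397 = 8.491e-4 m/d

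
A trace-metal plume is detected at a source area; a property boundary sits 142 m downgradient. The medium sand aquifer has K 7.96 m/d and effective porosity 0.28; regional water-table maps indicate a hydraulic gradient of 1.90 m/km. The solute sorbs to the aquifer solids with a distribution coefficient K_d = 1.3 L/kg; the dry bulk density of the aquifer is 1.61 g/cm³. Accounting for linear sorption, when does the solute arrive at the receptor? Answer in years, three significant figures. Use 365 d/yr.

61.0 years

Darcy flux q = K·i = 7.96 × 0.0019 = 0.01512 m/d
Average linear velocity = 0.01512 / 0.28 = 0.05401 m/d
Retardation R = 1 + ρ_b·K_d/n = 1 + 1.61×1.3/0.28 = 8.475
Contaminant velocity v_c = v/R = 0.05401/8.475 = 0.006373 m/d
t = L/v_c = 142/0.006373 = 22280 d
   = 22280/365 = 61.0 yr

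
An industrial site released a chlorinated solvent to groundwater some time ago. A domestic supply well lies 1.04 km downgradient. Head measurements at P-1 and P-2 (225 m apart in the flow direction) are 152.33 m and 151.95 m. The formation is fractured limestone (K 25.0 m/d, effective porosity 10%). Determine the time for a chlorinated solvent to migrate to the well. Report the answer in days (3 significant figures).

2460 days

Hydraulic gradient i = (152.33 − 151.95) / 225 = 0.38 / 225 = 0.001689
q = Ki = 25.0 × 0.001689 = 0.04222 m/d
Average linear velocity = 0.04222 / 0.10 = 0.4222 m/d
L = 1.04 km = 1040 m
t = L / v = 1040 / 0.4222 = 2463 d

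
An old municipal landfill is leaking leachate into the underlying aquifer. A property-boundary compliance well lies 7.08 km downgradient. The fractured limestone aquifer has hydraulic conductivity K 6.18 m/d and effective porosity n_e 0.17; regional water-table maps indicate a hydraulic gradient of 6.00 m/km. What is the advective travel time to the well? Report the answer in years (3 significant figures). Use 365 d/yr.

Specific discharge q = 6.18 × 0.0060 = 0.03708 m/d
Average linear velocity = 0.03708 / 0.17 = 0.2181 m/d
L = 7.08 km = 7080 m
t = L / v = 7080 / 0.2181 = 32460 d
   = 32460 / 365 = 88.9 yr

88.9 years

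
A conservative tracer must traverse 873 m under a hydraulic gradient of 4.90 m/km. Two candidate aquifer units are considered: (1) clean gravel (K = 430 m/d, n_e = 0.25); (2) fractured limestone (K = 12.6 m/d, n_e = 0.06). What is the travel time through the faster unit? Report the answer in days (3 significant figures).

Unit 1 (clean gravel): v = 430×0.0049/0.25 = 8.428 m/d, t = 873/8.428 = 103.6 d
Unit 2 (fractured limestone): v = 12.6×0.0049/0.06 = 1.029 m/d, t = 873/1.029 = 848.4 d
Faster unit: t = 104 d

104 days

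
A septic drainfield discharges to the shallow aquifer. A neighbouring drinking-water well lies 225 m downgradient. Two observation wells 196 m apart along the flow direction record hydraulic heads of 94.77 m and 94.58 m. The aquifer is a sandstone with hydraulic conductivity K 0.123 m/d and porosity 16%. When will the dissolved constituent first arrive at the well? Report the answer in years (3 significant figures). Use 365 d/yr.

Hydraulic gradient i = (94.77 − 94.58) / 196 = 0.19 / 196 = 9.694e-4
q = Ki = 0.123 × 9.694e-4 = 1.192e-4 m/d
Seepage velocity v = q / n = 1.192e-4 / 0.16 = 7.452e-4 m/d
t = L / v = 225 / 7.452e-4 = 301900 d
   = 301900 / 365 = 827 yr

827 years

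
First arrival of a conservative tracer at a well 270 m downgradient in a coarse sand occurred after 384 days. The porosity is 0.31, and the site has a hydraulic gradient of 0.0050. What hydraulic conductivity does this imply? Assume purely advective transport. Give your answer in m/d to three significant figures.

v = L / t = 270 / 384 = 0.7031 m/d
K = v · n / i = 0.7031 × 0.31 / 0.0050 = 43.6 m/d

43.6 m/d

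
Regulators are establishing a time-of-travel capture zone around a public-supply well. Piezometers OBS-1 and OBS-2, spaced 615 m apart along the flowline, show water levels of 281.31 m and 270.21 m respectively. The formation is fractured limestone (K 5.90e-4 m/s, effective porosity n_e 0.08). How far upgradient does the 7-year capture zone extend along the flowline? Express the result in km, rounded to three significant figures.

29.4 km

Hydraulic gradient i = (281.31 − 270.21) / 615 = 11.10 / 615 = 0.01805
K = 5.90e-4 m/s × 86400 s/d = 50.98 m/d
q = Ki = 50.98 × 0.01805 = 0.9201 m/d
v_s = q/n_e = 0.9201/0.08 = 11.50 m/d
T = 7 yr × 365 = 2555 d
L = v × T = 11.50 × 2555 = 29380 m
   = 29.4 km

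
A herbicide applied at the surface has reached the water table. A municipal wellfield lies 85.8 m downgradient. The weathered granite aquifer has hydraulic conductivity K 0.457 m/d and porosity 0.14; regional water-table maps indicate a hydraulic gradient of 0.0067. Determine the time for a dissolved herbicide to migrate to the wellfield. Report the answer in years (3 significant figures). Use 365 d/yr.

10.7 years

q = Ki = 0.457 × 0.0067 = 0.003062 m/d
v_s = q/n_e = 0.003062/0.14 = 0.02187 m/d
t = L / v = 85.8 / 0.02187 = 3923 d
   = 3923 / 365 = 10.7 yr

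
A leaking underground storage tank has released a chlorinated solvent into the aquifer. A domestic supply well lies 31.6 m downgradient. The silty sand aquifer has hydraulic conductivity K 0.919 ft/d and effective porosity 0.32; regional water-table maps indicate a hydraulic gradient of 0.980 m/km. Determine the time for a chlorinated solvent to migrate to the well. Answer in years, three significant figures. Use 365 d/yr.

101 years

K = 0.919 ft/d × 0.3048 = 0.2801 m/d
Specific discharge q = 0.2801 × 9.8e-4 = 2.745e-4 m/d
Average linear velocity = 2.745e-4 / 0.32 = 8.578e-4 m/d
t = L / v = 31.6 / 8.578e-4 = 36840 d
   = 36840 / 365 = 101 yr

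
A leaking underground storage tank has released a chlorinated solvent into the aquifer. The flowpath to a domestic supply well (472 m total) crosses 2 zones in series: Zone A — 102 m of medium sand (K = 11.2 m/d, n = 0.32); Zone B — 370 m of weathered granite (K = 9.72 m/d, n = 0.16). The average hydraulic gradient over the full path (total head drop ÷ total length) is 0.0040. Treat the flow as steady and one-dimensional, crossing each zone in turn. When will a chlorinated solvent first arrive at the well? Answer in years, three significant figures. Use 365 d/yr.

6.29 years

For zones in series the flux q is common to all zones; the equivalent conductivity is the harmonic (thickness-weighted) mean, K_eq = L_total / Σ(L_j/K_j).
Σ(L/K) = 102/11.2 + 370/9.72 = 9.107 + 38.07 = 47.17 d
K_eq = L_total / Σ(L/K) = 472 / 47.17 = 10.01 m/d
q = K_eq · i = 10.01 × 0.0040 = 0.04002 m/d (same in every zone)
Zone A: v = q/n = 0.04002/0.32 = 0.1251 m/d → t_A = 102/0.1251 = 815.5 d
Zone B: v = q/n = 0.04002/0.16 = 0.2501 m/d → t_B = 370/0.2501 = 1479 d
Total t = 815.5 + 1479 = 2295 d
   = 2295 / 365 = 6.29 yr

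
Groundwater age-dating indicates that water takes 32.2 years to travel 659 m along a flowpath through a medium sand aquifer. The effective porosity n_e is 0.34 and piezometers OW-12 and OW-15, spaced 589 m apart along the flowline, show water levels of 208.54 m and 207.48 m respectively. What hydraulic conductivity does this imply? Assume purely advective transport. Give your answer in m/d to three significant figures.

10.6 m/d

Hydraulic gradient i = (208.54 − 207.48) / 589 = 1.06 / 589 = 0.001800
t = 32.2 years = 11750 d
v = L / t = 659 / 11750 = 0.05607 m/d
K = v · n / i = 0.05607 × 0.34 / 0.001800 = 10.6 m/d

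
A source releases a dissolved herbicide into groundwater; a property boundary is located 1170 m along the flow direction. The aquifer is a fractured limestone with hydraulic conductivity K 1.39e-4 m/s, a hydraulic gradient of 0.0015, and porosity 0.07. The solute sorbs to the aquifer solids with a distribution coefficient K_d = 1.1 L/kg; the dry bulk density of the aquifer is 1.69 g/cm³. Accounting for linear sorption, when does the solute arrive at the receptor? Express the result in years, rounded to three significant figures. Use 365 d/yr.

343 years

K = 1.39e-4 m/s × 86400 s/d = 12.01 m/d
q = Ki = 12.01 × 0.0015 = 0.01801 m/d
Seepage velocity v = q / n = 0.01801 / 0.07 = 0.2573 m/d
Retardation R = 1 + ρ_b·K_d/n = 1 + 1.69×1.1/0.07 = 27.56
Contaminant velocity v_c = v/R = 0.2573/27.56 = 0.009339 m/d
t = L/v_c = 1170/0.009339 = 125300 d
   = 125300/365 = 343 yr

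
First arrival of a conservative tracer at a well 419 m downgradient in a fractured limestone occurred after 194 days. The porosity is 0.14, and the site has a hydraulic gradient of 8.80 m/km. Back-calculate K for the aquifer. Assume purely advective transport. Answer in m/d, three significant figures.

v = L / t = 419 / 194 = 2.160 m/d
K = v · n / i = 2.160 × 0.14 / 0.0088 = 34.4 m/d

34.4 m/d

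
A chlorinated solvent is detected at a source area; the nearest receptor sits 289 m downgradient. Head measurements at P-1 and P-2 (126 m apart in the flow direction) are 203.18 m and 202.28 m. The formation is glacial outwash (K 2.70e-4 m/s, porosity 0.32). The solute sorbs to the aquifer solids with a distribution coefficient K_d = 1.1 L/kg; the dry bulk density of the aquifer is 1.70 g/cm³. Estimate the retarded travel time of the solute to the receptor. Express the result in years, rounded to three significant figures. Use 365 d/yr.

10.4 years

Hydraulic gradient i = (203.18 − 202.28) / 126 = 0.90 / 126 = 0.007143
K = 2.70e-4 m/s × 86400 s/d = 23.33 m/d
Specific discharge q = 23.33 × 0.007143 = 0.1666 m/d
Average linear velocity = 0.1666 / 0.32 = 0.5207 m/d
Retardation R = 1 + ρ_b·K_d/n = 1 + 1.70×1.1/0.32 = 6.844
Contaminant velocity v_c = v/R = 0.5207/6.844 = 0.07609 m/d
t = L/v_c = 289/0.07609 = 3798 d
   = 3798/365 = 10.4 yr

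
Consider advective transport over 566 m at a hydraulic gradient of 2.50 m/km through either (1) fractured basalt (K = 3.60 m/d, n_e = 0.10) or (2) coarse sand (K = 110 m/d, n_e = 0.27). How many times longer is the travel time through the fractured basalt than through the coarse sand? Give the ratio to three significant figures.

Unit 1 (fractured basalt): v = 3.60×0.0025/0.10 = 0.09000 m/d, t = 566/0.09000 = 6289 d
Unit 2 (coarse sand): v = 110×0.0025/0.27 = 1.019 m/d, t = 566/1.019 = 555.7 d
t(fractured basalt) / t(coarse sand) = 6289/555.7 = 11.3

11.3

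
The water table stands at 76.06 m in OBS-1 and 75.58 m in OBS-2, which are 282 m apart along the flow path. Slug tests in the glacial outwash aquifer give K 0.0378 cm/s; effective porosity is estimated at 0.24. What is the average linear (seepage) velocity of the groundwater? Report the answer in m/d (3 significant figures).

Hydraulic gradient i = (76.06 − 75.58) / 282 = 0.48 / 282 = 0.001702
K = 0.0378 cm/s × 864 = 32.66 m/d
Darcy flux q = K·i = 32.66 × 0.001702 = 0.05559 m/d
Average linear velocity = 0.05559 / 0.24 = 0.2316 m/d

0.232 m/d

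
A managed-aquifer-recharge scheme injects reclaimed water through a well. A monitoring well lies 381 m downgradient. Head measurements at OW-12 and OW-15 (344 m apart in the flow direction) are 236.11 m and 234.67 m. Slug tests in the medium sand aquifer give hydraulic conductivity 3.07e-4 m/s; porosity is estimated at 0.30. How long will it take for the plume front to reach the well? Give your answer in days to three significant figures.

Hydraulic gradient i = (236.11 − 234.67) / 344 = 1.44 / 344 = 0.004186
K = 3.07e-4 m/s × 86400 s/d = 26.52 m/d
Specific discharge q = 26.52 × 0.004186 = 0.1110 m/d
v_s = q/n_e = 0.1110/0.30 = 0.3701 m/d
t = L / v = 381 / 0.3701 = 1029 d

1030 days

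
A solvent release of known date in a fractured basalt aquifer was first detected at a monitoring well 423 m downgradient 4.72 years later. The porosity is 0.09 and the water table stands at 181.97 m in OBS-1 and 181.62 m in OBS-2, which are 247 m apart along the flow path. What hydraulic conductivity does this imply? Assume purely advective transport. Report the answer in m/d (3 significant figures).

Hydraulic gradient i = (181.97 − 181.62) / 247 = 0.35 / 247 = 0.001417
t = 4.72 years = 1723 d
v = L / t = 423 / 1723 = 0.2455 m/d
K = v · n / i = 0.2455 × 0.09 / 0.001417 = 15.6 m/d

15.6 m/d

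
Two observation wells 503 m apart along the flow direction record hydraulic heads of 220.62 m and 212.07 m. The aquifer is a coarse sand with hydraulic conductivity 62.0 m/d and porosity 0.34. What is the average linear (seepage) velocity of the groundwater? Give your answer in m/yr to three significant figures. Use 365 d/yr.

1130 m/yr

Hydraulic gradient i = (220.62 − 212.07) / 503 = 8.55 / 503 = 0.01700
Specific discharge q = 62.0 × 0.01700 = 1.054 m/d
v_s = q/n_e = 1.054/0.34 = 3.100 m/d
   = 3.100 × 365 = 1130 m/yr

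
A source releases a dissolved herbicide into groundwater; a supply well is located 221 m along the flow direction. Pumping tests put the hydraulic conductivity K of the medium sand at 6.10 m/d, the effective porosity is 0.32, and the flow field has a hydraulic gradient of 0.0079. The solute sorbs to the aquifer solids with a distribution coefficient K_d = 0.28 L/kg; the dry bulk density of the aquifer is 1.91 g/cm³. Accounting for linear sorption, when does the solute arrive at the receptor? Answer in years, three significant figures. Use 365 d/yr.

Darcy flux q = K·i = 6.10 × 0.0079 = 0.04819 m/d
v_s = q/n_e = 0.04819/0.32 = 0.1506 m/d
Retardation R = 1 + ρ_b·K_d/n = 1 + 1.91×0.28/0.32 = 2.671
Contaminant velocity v_c = v/R = 0.1506/2.671 = 0.05638 m/d
t = L/v_c = 221/0.05638 = 3920 d
   = 3920/365 = 10.7 yr

10.7 years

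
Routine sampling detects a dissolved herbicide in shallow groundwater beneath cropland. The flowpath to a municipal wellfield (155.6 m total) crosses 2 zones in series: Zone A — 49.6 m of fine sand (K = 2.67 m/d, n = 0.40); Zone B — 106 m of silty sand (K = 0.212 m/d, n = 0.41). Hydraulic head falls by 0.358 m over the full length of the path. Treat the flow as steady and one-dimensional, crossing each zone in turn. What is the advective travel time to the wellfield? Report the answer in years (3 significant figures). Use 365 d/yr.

Continuity: the same q passes through each zone, so ΔH = q·Σ(L_j/K_j) — the zones act as resistances in series.
Σ(L/K) = 49.6/2.67 + 106/0.212 = 18.58 + 500.0 = 518.6 d
q = ΔH / Σ(L/K) = 0.358 / 518.6 = 6.904e-4 m/d (same in every zone)
Zone A: v = q/n = 6.904e-4/0.40 = 0.001726 m/d → t_A = 49.6/0.001726 = 28740 d
Zone B: v = q/n = 6.904e-4/0.41 = 0.001684 m/d → t_B = 106/0.001684 = 62950 d
Total t = 28740 + 62950 = 91690 d
   = 91690 / 365 = 251 yr

251 years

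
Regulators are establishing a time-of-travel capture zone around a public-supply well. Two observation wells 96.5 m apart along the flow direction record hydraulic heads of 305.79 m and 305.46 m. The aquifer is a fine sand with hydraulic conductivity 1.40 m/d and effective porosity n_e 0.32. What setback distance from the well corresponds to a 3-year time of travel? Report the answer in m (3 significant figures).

Hydraulic gradient i = (305.79 − 305.46) / 96.5 = 0.33 / 96.5 = 0.003420
q = Ki = 1.40 × 0.003420 = 0.004788 m/d
Average linear velocity = 0.004788 / 0.32 = 0.01496 m/d
T = 3 yr × 365 = 1095 d
L = v × T = 0.01496 × 1095 = 16.38 m

16.4 m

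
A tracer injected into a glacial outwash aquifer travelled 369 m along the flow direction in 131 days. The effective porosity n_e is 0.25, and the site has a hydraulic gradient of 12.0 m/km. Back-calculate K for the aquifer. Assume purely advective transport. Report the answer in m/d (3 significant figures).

58.7 m/d

v = L / t = 369 / 131 = 2.817 m/d
K = v · n / i = 2.817 × 0.25 / 0.012 = 58.7 m/d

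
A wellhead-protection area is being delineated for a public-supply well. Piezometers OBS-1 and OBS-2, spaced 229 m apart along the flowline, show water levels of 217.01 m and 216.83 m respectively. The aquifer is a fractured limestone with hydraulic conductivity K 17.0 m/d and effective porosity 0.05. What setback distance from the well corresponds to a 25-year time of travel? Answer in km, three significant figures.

Hydraulic gradient i = (217.01 − 216.83) / 229 = 0.18 / 229 = 7.860e-4
Specific discharge q = 17.0 × 7.860e-4 = 0.01336 m/d
Seepage velocity v = q / n = 0.01336 / 0.05 = 0.2672 m/d
T = 25 yr × 365 = 9125 d
L = v × T = 0.2672 × 9125 = 2439 m
   = 2.44 km

2.44 km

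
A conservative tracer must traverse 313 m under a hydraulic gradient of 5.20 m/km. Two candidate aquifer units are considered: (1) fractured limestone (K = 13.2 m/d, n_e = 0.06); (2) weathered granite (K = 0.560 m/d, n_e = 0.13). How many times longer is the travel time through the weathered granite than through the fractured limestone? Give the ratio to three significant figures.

51.1

Unit 1 (fractured limestone): v = 13.2×0.0052/0.06 = 1.144 m/d, t = 313/1.144 = 273.6 d
Unit 2 (weathered granite): v = 0.560×0.0052/0.13 = 0.02240 m/d, t = 313/0.02240 = 13970 d
t(weathered granite) / t(fractured limestone) = 13970/273.6 = 51.1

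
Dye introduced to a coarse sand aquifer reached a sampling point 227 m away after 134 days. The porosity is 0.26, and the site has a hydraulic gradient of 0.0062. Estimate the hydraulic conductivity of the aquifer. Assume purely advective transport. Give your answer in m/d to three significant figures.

71.0 m/d

v = L / t = 227 / 134 = 1.694 m/d
K = v · n / i = 1.694 × 0.26 / 0.0062 = 71.0 m/d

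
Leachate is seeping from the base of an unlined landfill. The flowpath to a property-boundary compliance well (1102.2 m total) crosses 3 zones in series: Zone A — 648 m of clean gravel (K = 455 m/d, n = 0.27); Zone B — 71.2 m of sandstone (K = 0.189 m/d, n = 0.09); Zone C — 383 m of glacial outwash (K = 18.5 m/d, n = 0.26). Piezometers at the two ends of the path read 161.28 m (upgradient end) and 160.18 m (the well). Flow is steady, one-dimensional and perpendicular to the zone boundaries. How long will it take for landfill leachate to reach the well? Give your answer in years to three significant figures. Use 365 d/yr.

Total head drop ΔH = 161.28 − 160.18 = 1.10 m
Continuity: the same q passes through each zone, so ΔH = q·Σ(L_j/K_j) — the zones act as resistances in series.
Σ(L/K) = 648/455 + 71.2/0.189 + 383/18.5 = 1.424 + 376.7 + 20.70 = 398.8 d
q = ΔH / Σ(L/K) = 1.10 / 398.8 = 0.002758 m/d (same in every zone)
Zone A: v = q/n = 0.002758/0.27 = 0.01021 m/d → t_A = 648/0.01021 = 63440 d
Zone B: v = q/n = 0.002758/0.09 = 0.03064 m/d → t_B = 71.2/0.03064 = 2323 d
Zone C: v = q/n = 0.002758/0.26 = 0.01061 m/d → t_C = 383/0.01061 = 36110 d
Total t = 63440 + 2323 + 36110 = 101900 d
   = 101900 / 365 = 279 yr

279 years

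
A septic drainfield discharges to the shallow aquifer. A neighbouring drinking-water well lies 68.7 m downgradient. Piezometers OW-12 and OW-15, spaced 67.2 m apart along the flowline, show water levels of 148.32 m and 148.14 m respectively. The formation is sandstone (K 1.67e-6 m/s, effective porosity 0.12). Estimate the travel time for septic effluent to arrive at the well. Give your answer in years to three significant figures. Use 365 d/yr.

58.4 years

Hydraulic gradient i = (148.32 − 148.14) / 67.2 = 0.18 / 67.2 = 0.002679
K = 1.67e-6 m/s × 86400 s/d = 0.1443 m/d
q = Ki = 0.1443 × 0.002679 = 3.865e-4 m/d
Seepage velocity v = q / n = 3.865e-4 / 0.12 = 0.003221 m/d
t = L / v = 68.7 / 0.003221 = 21330 d
   = 21330 / 365 = 58.4 yr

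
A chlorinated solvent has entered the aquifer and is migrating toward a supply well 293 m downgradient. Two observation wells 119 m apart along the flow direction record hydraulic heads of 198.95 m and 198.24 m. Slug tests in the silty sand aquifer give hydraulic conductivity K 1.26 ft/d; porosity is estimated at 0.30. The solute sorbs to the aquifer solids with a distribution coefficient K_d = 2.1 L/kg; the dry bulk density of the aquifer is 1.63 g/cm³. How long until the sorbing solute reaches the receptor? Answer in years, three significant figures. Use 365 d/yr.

1300 years

Hydraulic gradient i = (198.95 − 198.24) / 119 = 0.71 / 119 = 0.005966
K = 1.26 ft/d × 0.3048 = 0.3840 m/d
Darcy flux q = K·i = 0.3840 × 0.005966 = 0.002291 m/d
v_s = q/n_e = 0.002291/0.30 = 0.007638 m/d
Retardation R = 1 + ρ_b·K_d/n = 1 + 1.63×2.1/0.30 = 12.41
Contaminant velocity v_c = v/R = 0.007638/12.41 = 6.155e-4 m/d
t = L/v_c = 293/6.155e-4 = 476100 d
   = 476100/365 = 1300 yr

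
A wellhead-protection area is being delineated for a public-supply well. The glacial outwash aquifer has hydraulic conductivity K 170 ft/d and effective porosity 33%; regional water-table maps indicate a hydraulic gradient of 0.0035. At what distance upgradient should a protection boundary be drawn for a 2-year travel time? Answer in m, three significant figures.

K = 170 ft/d × 0.3048 = 51.82 m/d
q = Ki = 51.82 × 0.0035 = 0.1814 m/d
Average linear velocity = 0.1814 / 0.33 = 0.5496 m/d
T = 2 yr × 365 = 730 d
L = v × T = 0.5496 × 730 = 401.2 m

401 m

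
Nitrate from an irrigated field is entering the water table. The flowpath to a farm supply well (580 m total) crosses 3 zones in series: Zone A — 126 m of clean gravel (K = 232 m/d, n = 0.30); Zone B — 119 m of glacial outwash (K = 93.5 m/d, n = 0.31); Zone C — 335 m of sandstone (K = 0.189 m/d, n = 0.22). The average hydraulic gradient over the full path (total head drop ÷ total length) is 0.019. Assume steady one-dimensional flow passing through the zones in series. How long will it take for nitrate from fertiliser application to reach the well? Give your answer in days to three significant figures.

23900 days

Steady 1-D flow in series ⇒ the Darcy flux q is identical in every zone and the zone head losses add (resistances L/K in series).
Σ(L/K) = 126/232 + 119/93.5 + 335/0.189 = 0.5431 + 1.273 + 1772 = 1774 d
K_eq = L_total / Σ(L/K) = 580 / 1774 = 0.3269 m/d
q = K_eq · i = 0.3269 × 0.019 = 0.006211 m/d (same in every zone)
Zone A: v = q/n = 0.006211/0.30 = 0.02070 m/d → t_A = 126/0.02070 = 6086 d
Zone B: v = q/n = 0.006211/0.31 = 0.02004 m/d → t_B = 119/0.02004 = 5940 d
Zone C: v = q/n = 0.006211/0.22 = 0.02823 m/d → t_C = 335/0.02823 = 11870 d
Total t = 6086 + 5940 + 11870 = 23890 d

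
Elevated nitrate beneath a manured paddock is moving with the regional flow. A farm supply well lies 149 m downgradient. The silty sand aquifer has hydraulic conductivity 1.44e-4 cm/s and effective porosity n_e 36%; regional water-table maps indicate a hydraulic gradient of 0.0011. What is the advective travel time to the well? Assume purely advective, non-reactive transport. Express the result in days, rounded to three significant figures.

392000 days

K = 1.44e-4 cm/s × 864 = 0.1244 m/d
Specific discharge q = 0.1244 × 0.0011 = 1.369e-4 m/d
v_s = q/n_e = 1.369e-4/0.36 = 3.802e-4 m/d
t = L / v = 149 / 3.802e-4 = 391900 d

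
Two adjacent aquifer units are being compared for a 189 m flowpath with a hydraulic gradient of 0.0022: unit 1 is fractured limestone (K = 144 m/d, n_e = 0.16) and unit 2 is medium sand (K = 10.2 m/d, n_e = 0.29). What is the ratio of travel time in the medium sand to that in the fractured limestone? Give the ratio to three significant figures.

Unit 1 (fractured limestone): v = 144×0.0022/0.16 = 1.980 m/d, t = 189/1.980 = 95.45 d
Unit 2 (medium sand): v = 10.2×0.0022/0.29 = 0.07738 m/d, t = 189/0.07738 = 2443 d
t(medium sand) / t(fractured limestone) = 2443/95.45 = 25.6

25.6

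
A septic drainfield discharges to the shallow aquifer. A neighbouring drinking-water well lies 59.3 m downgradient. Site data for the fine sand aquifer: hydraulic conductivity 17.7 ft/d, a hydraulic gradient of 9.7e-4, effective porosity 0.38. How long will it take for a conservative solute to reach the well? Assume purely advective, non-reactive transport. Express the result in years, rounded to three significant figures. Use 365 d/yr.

K = 17.7 ft/d × 0.3048 = 5.395 m/d
Darcy flux q = K·i = 5.395 × 9.7e-4 = 0.005233 m/d
v_s = q/n_e = 0.005233/0.38 = 0.01377 m/d
t = L / v = 59.3 / 0.01377 = 4306 d
   = 4306 / 365 = 11.8 yr

11.8 years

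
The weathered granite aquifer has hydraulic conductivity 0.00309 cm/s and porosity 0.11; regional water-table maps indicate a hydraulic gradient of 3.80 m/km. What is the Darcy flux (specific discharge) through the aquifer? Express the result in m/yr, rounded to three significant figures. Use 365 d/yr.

K = 0.00309 cm/s × 864 = 2.670 m/d
Specific discharge q = 2.670 × 0.0038 = 0.01015 m/d
   = 0.01015 × 365 = 3.70 m/yr

3.70 m/yr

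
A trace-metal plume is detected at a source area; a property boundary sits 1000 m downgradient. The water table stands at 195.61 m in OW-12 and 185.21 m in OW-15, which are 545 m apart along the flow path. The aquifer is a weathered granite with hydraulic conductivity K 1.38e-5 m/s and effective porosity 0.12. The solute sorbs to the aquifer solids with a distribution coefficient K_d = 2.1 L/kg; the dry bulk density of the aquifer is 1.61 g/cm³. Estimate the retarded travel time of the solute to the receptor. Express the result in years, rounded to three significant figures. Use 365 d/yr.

Hydraulic gradient i = (195.61 − 185.21) / 545 = 10.40 / 545 = 0.01908
K = 1.38e-5 m/s × 86400 s/d = 1.192 m/d
q = Ki = 1.192 × 0.01908 = 0.02275 m/d
Average linear velocity = 0.02275 / 0.12 = 0.1896 m/d
Retardation R = 1 + ρ_b·K_d/n = 1 + 1.61×2.1/0.12 = 29.18
Contaminant velocity v_c = v/R = 0.1896/29.18 = 0.006499 m/d
t = L/v_c = 1000/0.006499 = 153900 d
   = 153900/365 = 422 yr

422 years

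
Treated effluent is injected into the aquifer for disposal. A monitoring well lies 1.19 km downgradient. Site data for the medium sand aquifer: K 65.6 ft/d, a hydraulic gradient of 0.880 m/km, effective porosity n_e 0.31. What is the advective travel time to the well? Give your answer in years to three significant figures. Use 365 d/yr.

K = 65.6 ft/d × 0.3048 = 19.99 m/d
Darcy flux q = K·i = 19.99 × 8.8e-4 = 0.01760 m/d
Seepage velocity v = q / n = 0.01760 / 0.31 = 0.05676 m/d
L = 1.19 km = 1190 m
t = L / v = 1190 / 0.05676 = 20970 d
   = 20970 / 365 = 57.4 yr

57.4 years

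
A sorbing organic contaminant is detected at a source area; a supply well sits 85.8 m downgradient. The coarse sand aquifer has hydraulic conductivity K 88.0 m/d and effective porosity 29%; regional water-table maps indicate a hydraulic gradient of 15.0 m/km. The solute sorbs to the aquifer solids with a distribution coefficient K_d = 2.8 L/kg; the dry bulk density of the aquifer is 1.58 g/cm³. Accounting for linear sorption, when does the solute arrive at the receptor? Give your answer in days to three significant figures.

306 days

Darcy flux q = K·i = 88.0 × 0.015 = 1.320 m/d
Seepage velocity v = q / n = 1.320 / 0.29 = 4.552 m/d
Retardation R = 1 + ρ_b·K_d/n = 1 + 1.58×2.8/0.29 = 16.26
Contaminant velocity v_c = v/R = 4.552/16.26 = 0.2800 m/d
t = L/v_c = 85.8/0.2800 = 306.4 d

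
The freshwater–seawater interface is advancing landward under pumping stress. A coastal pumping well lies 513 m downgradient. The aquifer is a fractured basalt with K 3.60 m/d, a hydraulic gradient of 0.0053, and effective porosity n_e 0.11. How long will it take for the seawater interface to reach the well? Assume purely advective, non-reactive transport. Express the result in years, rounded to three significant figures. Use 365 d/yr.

Specific discharge q = 3.60 × 0.0053 = 0.01908 m/d
Seepage velocity v = q / n = 0.01908 / 0.11 = 0.1735 m/d
t = L / v = 513 / 0.1735 = 2958 d
   = 2958 / 365 = 8.10 yr

8.10 years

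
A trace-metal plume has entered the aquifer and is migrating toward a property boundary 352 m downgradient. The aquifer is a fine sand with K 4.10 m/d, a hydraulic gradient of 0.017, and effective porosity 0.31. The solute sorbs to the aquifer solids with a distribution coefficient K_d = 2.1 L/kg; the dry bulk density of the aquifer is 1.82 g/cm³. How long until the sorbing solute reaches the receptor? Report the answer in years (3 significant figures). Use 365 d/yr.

57.2 years

Specific discharge q = 4.10 × 0.017 = 0.06970 m/d
Seepage velocity v = q / n = 0.06970 / 0.31 = 0.2248 m/d
Retardation R = 1 + ρ_b·K_d/n = 1 + 1.82×2.1/0.31 = 13.33
Contaminant velocity v_c = v/R = 0.2248/13.33 = 0.01687 m/d
t = L/v_c = 352/0.01687 = 20870 d
   = 20870/365 = 57.2 yr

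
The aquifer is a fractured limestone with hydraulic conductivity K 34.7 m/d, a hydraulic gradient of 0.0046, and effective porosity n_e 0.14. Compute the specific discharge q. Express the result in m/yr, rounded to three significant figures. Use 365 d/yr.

Specific discharge q = 34.7 × 0.0046 = 0.1596 m/d
   = 0.1596 × 365 = 58.3 m/yr

58.3 m/yr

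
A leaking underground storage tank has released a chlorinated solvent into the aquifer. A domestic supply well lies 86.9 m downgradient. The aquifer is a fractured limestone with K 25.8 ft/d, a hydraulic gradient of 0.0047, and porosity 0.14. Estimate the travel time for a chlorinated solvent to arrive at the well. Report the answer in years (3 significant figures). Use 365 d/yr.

0.902 years

K = 25.8 ft/d × 0.3048 = 7.864 m/d
Darcy flux q = K·i = 7.864 × 0.0047 = 0.03696 m/d
Average linear velocity = 0.03696 / 0.14 = 0.2640 m/d
t = L / v = 86.9 / 0.2640 = 329.2 d
   = 329.2 / 365 = 0.902 yr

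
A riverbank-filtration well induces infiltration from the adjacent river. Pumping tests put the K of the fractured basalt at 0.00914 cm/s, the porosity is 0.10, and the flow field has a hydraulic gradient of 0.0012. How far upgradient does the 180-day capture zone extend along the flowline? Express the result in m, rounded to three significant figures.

17.1 m

K = 0.00914 cm/s × 864 = 7.897 m/d
Darcy flux q = K·i = 7.897 × 0.0012 = 0.009476 m/d
v = Ki/n = 7.897·0.0012/0.10 = 0.09476 m/d
L = v × T = 0.09476 × 180 = 17.06 m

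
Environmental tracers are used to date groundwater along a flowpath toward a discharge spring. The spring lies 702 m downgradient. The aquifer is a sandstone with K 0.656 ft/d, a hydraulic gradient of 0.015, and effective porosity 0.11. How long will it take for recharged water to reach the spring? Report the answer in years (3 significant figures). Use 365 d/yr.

70.5 years

K = 0.656 ft/d × 0.3048 = 0.1999 m/d
q = Ki = 0.1999 × 0.015 = 0.002999 m/d
Average linear velocity = 0.002999 / 0.11 = 0.02727 m/d
t = L / v = 702 / 0.02727 = 25750 d
   = 25750 / 365 = 70.5 yr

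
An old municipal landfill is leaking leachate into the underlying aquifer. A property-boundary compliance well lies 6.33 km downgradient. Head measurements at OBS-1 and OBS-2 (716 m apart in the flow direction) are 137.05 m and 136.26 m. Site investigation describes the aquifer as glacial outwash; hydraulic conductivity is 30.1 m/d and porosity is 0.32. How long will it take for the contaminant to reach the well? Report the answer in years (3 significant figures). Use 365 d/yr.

167 years

Hydraulic gradient i = (137.05 − 136.26) / 716 = 0.79 / 716 = 0.001103
q = Ki = 30.1 × 0.001103 = 0.03321 m/d
v = Ki/n = 30.1·0.001103/0.32 = 0.1038 m/d
L = 6.33 km = 6330 m
t = L / v = 6330 / 0.1038 = 60990 d
   = 60990 / 365 = 167 yr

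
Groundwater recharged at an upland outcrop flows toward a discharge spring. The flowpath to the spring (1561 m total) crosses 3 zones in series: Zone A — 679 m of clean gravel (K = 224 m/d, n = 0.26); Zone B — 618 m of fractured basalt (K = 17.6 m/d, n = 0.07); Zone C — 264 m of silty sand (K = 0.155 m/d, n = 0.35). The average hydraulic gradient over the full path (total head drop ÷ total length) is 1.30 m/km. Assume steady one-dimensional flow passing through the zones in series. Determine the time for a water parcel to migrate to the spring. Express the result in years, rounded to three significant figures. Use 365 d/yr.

734 years

Continuity: the same q passes through each zone, so ΔH = q·Σ(L_j/K_j) — the zones act as resistances in series.
Σ(L/K) = 679/224 + 618/17.6 + 264/0.155 = 3.031 + 35.11 + 1703 = 1741 d
K_eq = L_total / Σ(L/K) = 1561 / 1741 = 0.8964 m/d
q = K_eq · i = 0.8964 × 0.0013 = 0.001165 m/d (same in every zone)
Zone A: v = q/n = 0.001165/0.26 = 0.004482 m/d → t_A = 679/0.004482 = 151500 d
Zone B: v = q/n = 0.001165/0.07 = 0.01665 m/d → t_B = 618/0.01665 = 37120 d
Zone C: v = q/n = 0.001165/0.35 = 0.003330 m/d → t_C = 264/0.003330 = 79290 d
Total t = 151500 + 37120 + 79290 = 267900 d
   = 267900 / 365 = 734 yr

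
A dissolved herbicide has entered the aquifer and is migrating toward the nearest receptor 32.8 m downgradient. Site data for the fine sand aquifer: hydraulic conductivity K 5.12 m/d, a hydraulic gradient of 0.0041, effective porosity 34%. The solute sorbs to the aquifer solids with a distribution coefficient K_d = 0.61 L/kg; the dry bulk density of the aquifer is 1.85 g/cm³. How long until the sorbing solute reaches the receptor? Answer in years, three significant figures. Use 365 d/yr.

q = Ki = 5.12 × 0.0041 = 0.02099 m/d
Seepage velocity v = q / n = 0.02099 / 0.34 = 0.06174 m/d
Retardation R = 1 + ρ_b·K_d/n = 1 + 1.85×0.61/0.34 = 4.319
Contaminant velocity v_c = v/R = 0.06174/4.319 = 0.01429 m/d
t = L/v_c = 32.8/0.01429 = 2295 d
   = 2295/365 = 6.29 yr

6.29 years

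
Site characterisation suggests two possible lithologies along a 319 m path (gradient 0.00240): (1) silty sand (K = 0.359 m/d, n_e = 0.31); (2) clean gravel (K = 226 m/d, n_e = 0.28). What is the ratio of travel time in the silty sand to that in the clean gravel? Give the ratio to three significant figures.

697

Unit 1 (silty sand): v = 0.359×0.0024/0.31 = 0.002779 m/d, t = 319/0.002779 = 114800 d
Unit 2 (clean gravel): v = 226×0.0024/0.28 = 1.937 m/d, t = 319/1.937 = 164.7 d
t(silty sand) / t(clean gravel) = 114800/164.7 = 697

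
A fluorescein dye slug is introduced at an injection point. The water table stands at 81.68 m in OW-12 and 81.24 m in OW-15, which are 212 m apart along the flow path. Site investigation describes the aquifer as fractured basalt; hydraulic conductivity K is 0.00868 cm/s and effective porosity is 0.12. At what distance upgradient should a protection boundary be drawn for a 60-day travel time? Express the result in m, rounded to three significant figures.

7.78 m

Hydraulic gradient i = (81.68 − 81.24) / 212 = 0.44 / 212 = 0.002075
K = 0.00868 cm/s × 864 = 7.500 m/d
q = Ki = 7.500 × 0.002075 = 0.01557 m/d
Seepage velocity v = q / n = 0.01557 / 0.12 = 0.1297 m/d
L = v × T = 0.1297 × 60 = 7.783 m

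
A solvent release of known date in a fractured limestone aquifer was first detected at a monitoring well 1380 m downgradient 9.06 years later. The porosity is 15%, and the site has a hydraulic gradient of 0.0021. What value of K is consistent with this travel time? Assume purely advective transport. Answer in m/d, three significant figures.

29.8 m/d

t = 9.06 years = 3307 d
v = L / t = 1380 / 3307 = 0.4173 m/d
K = v · n / i = 0.4173 × 0.15 / 0.0021 = 29.8 m/d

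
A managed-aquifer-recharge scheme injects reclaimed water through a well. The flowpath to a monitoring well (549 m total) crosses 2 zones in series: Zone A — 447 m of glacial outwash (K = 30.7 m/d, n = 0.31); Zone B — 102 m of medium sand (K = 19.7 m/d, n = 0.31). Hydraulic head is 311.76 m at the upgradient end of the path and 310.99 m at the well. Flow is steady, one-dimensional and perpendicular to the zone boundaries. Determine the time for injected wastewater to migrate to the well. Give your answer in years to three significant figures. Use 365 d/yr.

12.0 years

Total head drop ΔH = 311.76 − 310.99 = 0.77 m
Steady 1-D flow in series ⇒ the Darcy flux q is identical in every zone and the zone head losses add (resistances L/K in series).
Σ(L/K) = 447/30.7 + 102/19.7 = 14.56 + 5.178 = 19.74 d
q = ΔH / Σ(L/K) = 0.77 / 19.74 = 0.03901 m/d (same in every zone)
Zone A: v = q/n = 0.03901/0.31 = 0.1258 m/d → t_A = 447/0.1258 = 3552 d
Zone B: v = q/n = 0.03901/0.31 = 0.1258 m/d → t_B = 102/0.1258 = 810.5 d
Total t = 3552 + 810.5 = 4363 d
   = 4363 / 365 = 12.0 yr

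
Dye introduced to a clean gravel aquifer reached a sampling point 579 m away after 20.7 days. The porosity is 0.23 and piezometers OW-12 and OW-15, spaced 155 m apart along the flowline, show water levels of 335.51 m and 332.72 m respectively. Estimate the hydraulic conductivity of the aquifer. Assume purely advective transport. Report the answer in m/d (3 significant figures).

357 m/d

Hydraulic gradient i = (335.51 − 332.72) / 155 = 2.79 / 155 = 0.01800
v = L / t = 579 / 20.7 = 27.97 m/d
K = v · n / i = 27.97 × 0.23 / 0.01800 = 357 m/d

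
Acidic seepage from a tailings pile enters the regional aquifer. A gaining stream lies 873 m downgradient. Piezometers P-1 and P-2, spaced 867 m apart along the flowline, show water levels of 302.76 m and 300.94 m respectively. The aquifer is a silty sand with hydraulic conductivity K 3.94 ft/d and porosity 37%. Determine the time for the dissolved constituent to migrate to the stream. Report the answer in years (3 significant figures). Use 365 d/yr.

351 years

Hydraulic gradient i = (302.76 − 300.94) / 867 = 1.82 / 867 = 0.002099
K = 3.94 ft/d × 0.3048 = 1.201 m/d
Specific discharge q = 1.201 × 0.002099 = 0.002521 m/d
Seepage velocity v = q / n = 0.002521 / 0.37 = 0.006813 m/d
t = L / v = 873 / 0.006813 = 128100 d
   = 128100 / 365 = 351 yr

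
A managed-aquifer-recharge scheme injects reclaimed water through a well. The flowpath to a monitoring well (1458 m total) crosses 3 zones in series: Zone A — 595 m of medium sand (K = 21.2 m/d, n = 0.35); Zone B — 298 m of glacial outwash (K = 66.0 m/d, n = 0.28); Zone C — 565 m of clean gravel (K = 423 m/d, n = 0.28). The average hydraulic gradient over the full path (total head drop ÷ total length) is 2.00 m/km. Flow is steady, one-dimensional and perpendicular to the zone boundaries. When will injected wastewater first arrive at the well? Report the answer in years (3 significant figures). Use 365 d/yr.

14.3 years

Steady 1-D flow in series ⇒ the Darcy flux q is identical in every zone and the zone head losses add (resistances L/K in series).
Σ(L/K) = 595/21.2 + 298/66.0 + 565/423 = 28.07 + 4.515 + 1.336 = 33.92 d
K_eq = L_total / Σ(L/K) = 1458 / 33.92 = 42.99 m/d
q = K_eq · i = 42.99 × 0.0020 = 0.08597 m/d (same in every zone)
Zone A: v = q/n = 0.08597/0.35 = 0.2456 m/d → t_A = 595/0.2456 = 2422 d
Zone B: v = q/n = 0.08597/0.28 = 0.3071 m/d → t_B = 298/0.3071 = 970.5 d
Zone C: v = q/n = 0.08597/0.28 = 0.3071 m/d → t_C = 565/0.3071 = 1840 d
Total t = 2422 + 970.5 + 1840 = 5233 d
   = 5233 / 365 = 14.3 yr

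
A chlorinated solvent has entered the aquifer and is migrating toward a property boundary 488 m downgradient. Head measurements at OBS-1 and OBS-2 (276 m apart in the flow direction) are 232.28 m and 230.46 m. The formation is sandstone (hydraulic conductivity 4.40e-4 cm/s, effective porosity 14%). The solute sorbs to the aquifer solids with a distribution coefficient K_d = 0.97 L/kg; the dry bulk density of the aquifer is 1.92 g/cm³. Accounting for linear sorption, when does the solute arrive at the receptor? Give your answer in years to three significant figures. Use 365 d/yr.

Hydraulic gradient i = (232.28 − 230.46) / 276 = 1.82 / 276 = 0.006594
K = 4.40e-4 cm/s × 864 = 0.3802 m/d
Darcy flux q = K·i = 0.3802 × 0.006594 = 0.002507 m/d
Average linear velocity = 0.002507 / 0.14 = 0.01791 m/d
Retardation R = 1 + ρ_b·K_d/n = 1 + 1.92×0.97/0.14 = 14.30
Contaminant velocity v_c = v/R = 0.01791/14.30 = 0.001252 m/d
t = L/v_c = 488/0.001252 = 389800 d
   = 389800/365 = 1070 yr

1070 years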